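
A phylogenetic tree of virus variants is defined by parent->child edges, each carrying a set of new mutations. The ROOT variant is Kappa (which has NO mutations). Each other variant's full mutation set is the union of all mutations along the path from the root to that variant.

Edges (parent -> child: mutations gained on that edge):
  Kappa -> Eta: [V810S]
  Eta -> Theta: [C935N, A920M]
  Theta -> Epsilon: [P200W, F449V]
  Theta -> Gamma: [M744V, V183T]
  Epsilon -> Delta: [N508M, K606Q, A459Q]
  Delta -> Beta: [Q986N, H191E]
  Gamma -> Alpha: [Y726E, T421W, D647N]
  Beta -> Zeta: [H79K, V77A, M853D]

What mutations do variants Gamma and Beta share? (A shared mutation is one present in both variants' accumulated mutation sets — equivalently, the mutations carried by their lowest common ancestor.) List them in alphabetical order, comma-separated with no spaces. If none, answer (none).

Accumulating mutations along path to Gamma:
  At Kappa: gained [] -> total []
  At Eta: gained ['V810S'] -> total ['V810S']
  At Theta: gained ['C935N', 'A920M'] -> total ['A920M', 'C935N', 'V810S']
  At Gamma: gained ['M744V', 'V183T'] -> total ['A920M', 'C935N', 'M744V', 'V183T', 'V810S']
Mutations(Gamma) = ['A920M', 'C935N', 'M744V', 'V183T', 'V810S']
Accumulating mutations along path to Beta:
  At Kappa: gained [] -> total []
  At Eta: gained ['V810S'] -> total ['V810S']
  At Theta: gained ['C935N', 'A920M'] -> total ['A920M', 'C935N', 'V810S']
  At Epsilon: gained ['P200W', 'F449V'] -> total ['A920M', 'C935N', 'F449V', 'P200W', 'V810S']
  At Delta: gained ['N508M', 'K606Q', 'A459Q'] -> total ['A459Q', 'A920M', 'C935N', 'F449V', 'K606Q', 'N508M', 'P200W', 'V810S']
  At Beta: gained ['Q986N', 'H191E'] -> total ['A459Q', 'A920M', 'C935N', 'F449V', 'H191E', 'K606Q', 'N508M', 'P200W', 'Q986N', 'V810S']
Mutations(Beta) = ['A459Q', 'A920M', 'C935N', 'F449V', 'H191E', 'K606Q', 'N508M', 'P200W', 'Q986N', 'V810S']
Intersection: ['A920M', 'C935N', 'M744V', 'V183T', 'V810S'] ∩ ['A459Q', 'A920M', 'C935N', 'F449V', 'H191E', 'K606Q', 'N508M', 'P200W', 'Q986N', 'V810S'] = ['A920M', 'C935N', 'V810S']

Answer: A920M,C935N,V810S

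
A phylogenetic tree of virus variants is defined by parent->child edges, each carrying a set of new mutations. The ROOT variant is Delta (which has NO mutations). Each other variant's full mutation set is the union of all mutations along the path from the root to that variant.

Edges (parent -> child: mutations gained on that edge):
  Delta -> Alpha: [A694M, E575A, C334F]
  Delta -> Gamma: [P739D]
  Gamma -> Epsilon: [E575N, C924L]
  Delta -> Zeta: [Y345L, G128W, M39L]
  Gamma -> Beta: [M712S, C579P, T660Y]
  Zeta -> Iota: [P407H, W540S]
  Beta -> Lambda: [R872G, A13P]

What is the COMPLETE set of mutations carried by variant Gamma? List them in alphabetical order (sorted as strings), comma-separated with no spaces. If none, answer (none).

Answer: P739D

Derivation:
At Delta: gained [] -> total []
At Gamma: gained ['P739D'] -> total ['P739D']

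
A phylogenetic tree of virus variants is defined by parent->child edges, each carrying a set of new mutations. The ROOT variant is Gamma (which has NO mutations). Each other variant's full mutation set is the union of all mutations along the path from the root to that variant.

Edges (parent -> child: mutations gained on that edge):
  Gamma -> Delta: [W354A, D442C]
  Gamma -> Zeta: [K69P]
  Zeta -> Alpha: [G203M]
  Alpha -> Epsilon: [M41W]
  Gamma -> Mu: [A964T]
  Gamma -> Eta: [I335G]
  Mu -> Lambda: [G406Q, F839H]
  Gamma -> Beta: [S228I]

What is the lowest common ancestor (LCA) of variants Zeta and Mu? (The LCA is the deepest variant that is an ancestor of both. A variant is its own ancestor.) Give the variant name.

Path from root to Zeta: Gamma -> Zeta
  ancestors of Zeta: {Gamma, Zeta}
Path from root to Mu: Gamma -> Mu
  ancestors of Mu: {Gamma, Mu}
Common ancestors: {Gamma}
Walk up from Mu: Mu (not in ancestors of Zeta), Gamma (in ancestors of Zeta)
Deepest common ancestor (LCA) = Gamma

Answer: Gamma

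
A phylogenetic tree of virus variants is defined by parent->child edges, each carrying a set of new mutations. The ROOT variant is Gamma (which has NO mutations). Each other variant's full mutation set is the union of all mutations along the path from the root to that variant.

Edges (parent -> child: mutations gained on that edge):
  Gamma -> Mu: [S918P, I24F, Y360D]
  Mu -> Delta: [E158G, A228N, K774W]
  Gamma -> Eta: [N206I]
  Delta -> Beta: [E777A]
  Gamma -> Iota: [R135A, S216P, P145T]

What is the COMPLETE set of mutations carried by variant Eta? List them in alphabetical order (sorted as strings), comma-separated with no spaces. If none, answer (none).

At Gamma: gained [] -> total []
At Eta: gained ['N206I'] -> total ['N206I']

Answer: N206I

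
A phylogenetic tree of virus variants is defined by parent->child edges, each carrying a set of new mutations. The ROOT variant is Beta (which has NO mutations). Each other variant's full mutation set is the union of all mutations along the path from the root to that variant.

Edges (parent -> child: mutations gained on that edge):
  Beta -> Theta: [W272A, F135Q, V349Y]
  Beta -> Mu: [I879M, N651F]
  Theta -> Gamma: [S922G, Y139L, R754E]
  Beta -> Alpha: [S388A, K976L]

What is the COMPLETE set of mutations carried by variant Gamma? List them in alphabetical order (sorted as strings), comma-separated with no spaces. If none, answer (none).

Answer: F135Q,R754E,S922G,V349Y,W272A,Y139L

Derivation:
At Beta: gained [] -> total []
At Theta: gained ['W272A', 'F135Q', 'V349Y'] -> total ['F135Q', 'V349Y', 'W272A']
At Gamma: gained ['S922G', 'Y139L', 'R754E'] -> total ['F135Q', 'R754E', 'S922G', 'V349Y', 'W272A', 'Y139L']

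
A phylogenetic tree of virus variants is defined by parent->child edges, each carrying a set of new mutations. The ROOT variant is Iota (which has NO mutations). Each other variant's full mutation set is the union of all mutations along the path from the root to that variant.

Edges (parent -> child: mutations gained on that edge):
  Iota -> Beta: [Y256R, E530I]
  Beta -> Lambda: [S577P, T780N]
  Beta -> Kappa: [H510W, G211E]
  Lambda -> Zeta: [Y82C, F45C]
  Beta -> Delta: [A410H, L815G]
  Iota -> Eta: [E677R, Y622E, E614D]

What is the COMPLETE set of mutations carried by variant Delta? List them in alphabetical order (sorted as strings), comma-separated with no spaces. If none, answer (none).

At Iota: gained [] -> total []
At Beta: gained ['Y256R', 'E530I'] -> total ['E530I', 'Y256R']
At Delta: gained ['A410H', 'L815G'] -> total ['A410H', 'E530I', 'L815G', 'Y256R']

Answer: A410H,E530I,L815G,Y256R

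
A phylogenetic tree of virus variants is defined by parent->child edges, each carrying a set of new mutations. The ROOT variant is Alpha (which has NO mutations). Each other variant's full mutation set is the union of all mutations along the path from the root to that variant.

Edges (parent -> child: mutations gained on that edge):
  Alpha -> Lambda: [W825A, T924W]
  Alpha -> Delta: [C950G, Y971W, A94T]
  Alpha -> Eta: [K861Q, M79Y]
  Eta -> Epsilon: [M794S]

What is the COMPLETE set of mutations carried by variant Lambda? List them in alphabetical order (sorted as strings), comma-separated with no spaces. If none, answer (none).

Answer: T924W,W825A

Derivation:
At Alpha: gained [] -> total []
At Lambda: gained ['W825A', 'T924W'] -> total ['T924W', 'W825A']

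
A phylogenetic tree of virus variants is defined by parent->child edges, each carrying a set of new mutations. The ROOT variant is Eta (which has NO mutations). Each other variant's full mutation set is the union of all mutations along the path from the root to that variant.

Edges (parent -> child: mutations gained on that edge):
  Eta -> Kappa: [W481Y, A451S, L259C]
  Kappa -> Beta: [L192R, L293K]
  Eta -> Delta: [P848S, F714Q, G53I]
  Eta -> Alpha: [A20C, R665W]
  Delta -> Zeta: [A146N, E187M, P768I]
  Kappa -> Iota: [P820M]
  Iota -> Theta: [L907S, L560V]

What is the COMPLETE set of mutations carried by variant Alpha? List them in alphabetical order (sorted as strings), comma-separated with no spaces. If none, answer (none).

Answer: A20C,R665W

Derivation:
At Eta: gained [] -> total []
At Alpha: gained ['A20C', 'R665W'] -> total ['A20C', 'R665W']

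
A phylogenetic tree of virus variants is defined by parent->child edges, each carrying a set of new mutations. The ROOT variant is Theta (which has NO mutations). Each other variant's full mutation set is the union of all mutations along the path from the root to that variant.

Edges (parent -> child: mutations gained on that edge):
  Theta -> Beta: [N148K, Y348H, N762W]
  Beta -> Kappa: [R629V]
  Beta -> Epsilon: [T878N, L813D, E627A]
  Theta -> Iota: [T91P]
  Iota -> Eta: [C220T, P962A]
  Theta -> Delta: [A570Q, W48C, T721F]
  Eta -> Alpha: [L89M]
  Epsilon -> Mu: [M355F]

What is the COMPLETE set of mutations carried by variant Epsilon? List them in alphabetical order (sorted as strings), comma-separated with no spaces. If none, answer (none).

Answer: E627A,L813D,N148K,N762W,T878N,Y348H

Derivation:
At Theta: gained [] -> total []
At Beta: gained ['N148K', 'Y348H', 'N762W'] -> total ['N148K', 'N762W', 'Y348H']
At Epsilon: gained ['T878N', 'L813D', 'E627A'] -> total ['E627A', 'L813D', 'N148K', 'N762W', 'T878N', 'Y348H']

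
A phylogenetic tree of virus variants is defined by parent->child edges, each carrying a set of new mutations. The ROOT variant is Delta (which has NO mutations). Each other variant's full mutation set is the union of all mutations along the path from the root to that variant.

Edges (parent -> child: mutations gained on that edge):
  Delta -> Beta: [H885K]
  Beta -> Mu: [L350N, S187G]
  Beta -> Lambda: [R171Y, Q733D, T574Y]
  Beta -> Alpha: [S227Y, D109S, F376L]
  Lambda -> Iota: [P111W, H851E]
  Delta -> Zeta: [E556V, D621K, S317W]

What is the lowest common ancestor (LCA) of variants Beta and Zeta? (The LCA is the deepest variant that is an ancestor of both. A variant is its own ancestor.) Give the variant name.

Answer: Delta

Derivation:
Path from root to Beta: Delta -> Beta
  ancestors of Beta: {Delta, Beta}
Path from root to Zeta: Delta -> Zeta
  ancestors of Zeta: {Delta, Zeta}
Common ancestors: {Delta}
Walk up from Zeta: Zeta (not in ancestors of Beta), Delta (in ancestors of Beta)
Deepest common ancestor (LCA) = Delta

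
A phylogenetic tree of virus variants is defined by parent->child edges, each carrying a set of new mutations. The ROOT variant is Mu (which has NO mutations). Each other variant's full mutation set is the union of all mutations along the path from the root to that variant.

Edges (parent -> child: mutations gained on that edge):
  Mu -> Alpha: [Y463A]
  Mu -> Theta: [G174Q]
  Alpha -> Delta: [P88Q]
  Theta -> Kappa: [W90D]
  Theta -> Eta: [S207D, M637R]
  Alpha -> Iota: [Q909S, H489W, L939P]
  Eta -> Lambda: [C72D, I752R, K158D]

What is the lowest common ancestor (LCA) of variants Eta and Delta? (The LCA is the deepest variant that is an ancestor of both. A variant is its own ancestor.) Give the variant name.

Path from root to Eta: Mu -> Theta -> Eta
  ancestors of Eta: {Mu, Theta, Eta}
Path from root to Delta: Mu -> Alpha -> Delta
  ancestors of Delta: {Mu, Alpha, Delta}
Common ancestors: {Mu}
Walk up from Delta: Delta (not in ancestors of Eta), Alpha (not in ancestors of Eta), Mu (in ancestors of Eta)
Deepest common ancestor (LCA) = Mu

Answer: Mu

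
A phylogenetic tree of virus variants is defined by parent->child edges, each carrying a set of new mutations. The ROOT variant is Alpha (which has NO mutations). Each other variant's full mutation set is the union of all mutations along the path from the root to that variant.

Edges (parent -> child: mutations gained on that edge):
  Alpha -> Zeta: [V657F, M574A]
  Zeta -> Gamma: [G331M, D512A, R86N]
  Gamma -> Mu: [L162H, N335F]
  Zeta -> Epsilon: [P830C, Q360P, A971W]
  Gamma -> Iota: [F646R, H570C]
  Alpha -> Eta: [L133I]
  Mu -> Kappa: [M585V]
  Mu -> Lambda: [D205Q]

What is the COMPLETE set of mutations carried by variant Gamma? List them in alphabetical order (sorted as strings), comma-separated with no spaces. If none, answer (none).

Answer: D512A,G331M,M574A,R86N,V657F

Derivation:
At Alpha: gained [] -> total []
At Zeta: gained ['V657F', 'M574A'] -> total ['M574A', 'V657F']
At Gamma: gained ['G331M', 'D512A', 'R86N'] -> total ['D512A', 'G331M', 'M574A', 'R86N', 'V657F']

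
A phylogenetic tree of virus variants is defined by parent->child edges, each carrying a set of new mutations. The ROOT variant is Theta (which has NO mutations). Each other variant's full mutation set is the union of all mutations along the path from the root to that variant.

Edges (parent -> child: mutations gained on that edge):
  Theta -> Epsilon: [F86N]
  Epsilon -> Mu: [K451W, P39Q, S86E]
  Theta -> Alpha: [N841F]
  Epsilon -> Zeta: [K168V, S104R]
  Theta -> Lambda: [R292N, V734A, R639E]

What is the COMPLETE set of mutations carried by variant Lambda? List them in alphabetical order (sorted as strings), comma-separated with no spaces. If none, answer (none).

At Theta: gained [] -> total []
At Lambda: gained ['R292N', 'V734A', 'R639E'] -> total ['R292N', 'R639E', 'V734A']

Answer: R292N,R639E,V734A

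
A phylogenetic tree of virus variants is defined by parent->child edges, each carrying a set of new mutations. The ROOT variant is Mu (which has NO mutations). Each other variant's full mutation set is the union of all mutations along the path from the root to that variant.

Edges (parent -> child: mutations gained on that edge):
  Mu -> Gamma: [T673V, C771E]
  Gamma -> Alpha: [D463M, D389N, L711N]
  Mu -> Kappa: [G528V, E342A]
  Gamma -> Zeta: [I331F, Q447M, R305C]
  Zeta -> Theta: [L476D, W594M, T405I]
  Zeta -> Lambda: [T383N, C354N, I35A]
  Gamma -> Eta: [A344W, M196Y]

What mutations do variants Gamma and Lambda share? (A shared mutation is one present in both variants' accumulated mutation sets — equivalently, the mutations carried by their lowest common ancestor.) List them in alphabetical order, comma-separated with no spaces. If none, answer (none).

Answer: C771E,T673V

Derivation:
Accumulating mutations along path to Gamma:
  At Mu: gained [] -> total []
  At Gamma: gained ['T673V', 'C771E'] -> total ['C771E', 'T673V']
Mutations(Gamma) = ['C771E', 'T673V']
Accumulating mutations along path to Lambda:
  At Mu: gained [] -> total []
  At Gamma: gained ['T673V', 'C771E'] -> total ['C771E', 'T673V']
  At Zeta: gained ['I331F', 'Q447M', 'R305C'] -> total ['C771E', 'I331F', 'Q447M', 'R305C', 'T673V']
  At Lambda: gained ['T383N', 'C354N', 'I35A'] -> total ['C354N', 'C771E', 'I331F', 'I35A', 'Q447M', 'R305C', 'T383N', 'T673V']
Mutations(Lambda) = ['C354N', 'C771E', 'I331F', 'I35A', 'Q447M', 'R305C', 'T383N', 'T673V']
Intersection: ['C771E', 'T673V'] ∩ ['C354N', 'C771E', 'I331F', 'I35A', 'Q447M', 'R305C', 'T383N', 'T673V'] = ['C771E', 'T673V']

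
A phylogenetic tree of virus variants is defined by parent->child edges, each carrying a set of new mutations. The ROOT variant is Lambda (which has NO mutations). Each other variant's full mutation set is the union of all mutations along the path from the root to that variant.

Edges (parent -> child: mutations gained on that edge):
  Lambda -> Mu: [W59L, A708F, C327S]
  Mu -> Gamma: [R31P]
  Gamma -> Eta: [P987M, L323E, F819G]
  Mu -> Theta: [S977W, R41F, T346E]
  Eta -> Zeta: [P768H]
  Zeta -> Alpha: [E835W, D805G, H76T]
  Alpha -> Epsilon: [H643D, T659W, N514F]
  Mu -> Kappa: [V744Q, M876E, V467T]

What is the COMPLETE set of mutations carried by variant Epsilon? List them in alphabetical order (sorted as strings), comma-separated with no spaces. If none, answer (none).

Answer: A708F,C327S,D805G,E835W,F819G,H643D,H76T,L323E,N514F,P768H,P987M,R31P,T659W,W59L

Derivation:
At Lambda: gained [] -> total []
At Mu: gained ['W59L', 'A708F', 'C327S'] -> total ['A708F', 'C327S', 'W59L']
At Gamma: gained ['R31P'] -> total ['A708F', 'C327S', 'R31P', 'W59L']
At Eta: gained ['P987M', 'L323E', 'F819G'] -> total ['A708F', 'C327S', 'F819G', 'L323E', 'P987M', 'R31P', 'W59L']
At Zeta: gained ['P768H'] -> total ['A708F', 'C327S', 'F819G', 'L323E', 'P768H', 'P987M', 'R31P', 'W59L']
At Alpha: gained ['E835W', 'D805G', 'H76T'] -> total ['A708F', 'C327S', 'D805G', 'E835W', 'F819G', 'H76T', 'L323E', 'P768H', 'P987M', 'R31P', 'W59L']
At Epsilon: gained ['H643D', 'T659W', 'N514F'] -> total ['A708F', 'C327S', 'D805G', 'E835W', 'F819G', 'H643D', 'H76T', 'L323E', 'N514F', 'P768H', 'P987M', 'R31P', 'T659W', 'W59L']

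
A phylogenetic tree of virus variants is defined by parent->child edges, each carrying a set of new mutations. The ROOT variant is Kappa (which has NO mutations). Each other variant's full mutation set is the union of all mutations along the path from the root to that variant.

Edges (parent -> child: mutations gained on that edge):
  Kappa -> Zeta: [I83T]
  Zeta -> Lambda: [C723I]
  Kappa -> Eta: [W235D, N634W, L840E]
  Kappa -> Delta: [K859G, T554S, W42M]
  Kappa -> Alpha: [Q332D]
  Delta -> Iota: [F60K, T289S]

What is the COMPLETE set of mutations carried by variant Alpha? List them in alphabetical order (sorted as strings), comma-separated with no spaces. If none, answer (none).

At Kappa: gained [] -> total []
At Alpha: gained ['Q332D'] -> total ['Q332D']

Answer: Q332D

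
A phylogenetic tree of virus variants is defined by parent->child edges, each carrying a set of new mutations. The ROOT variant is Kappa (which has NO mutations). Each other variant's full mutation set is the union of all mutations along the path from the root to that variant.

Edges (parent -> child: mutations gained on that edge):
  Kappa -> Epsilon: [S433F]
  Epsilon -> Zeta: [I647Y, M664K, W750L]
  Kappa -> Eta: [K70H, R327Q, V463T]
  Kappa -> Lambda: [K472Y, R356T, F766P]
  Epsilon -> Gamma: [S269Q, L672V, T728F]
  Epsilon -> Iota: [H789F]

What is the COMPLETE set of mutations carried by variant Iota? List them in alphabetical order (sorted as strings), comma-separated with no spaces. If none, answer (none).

Answer: H789F,S433F

Derivation:
At Kappa: gained [] -> total []
At Epsilon: gained ['S433F'] -> total ['S433F']
At Iota: gained ['H789F'] -> total ['H789F', 'S433F']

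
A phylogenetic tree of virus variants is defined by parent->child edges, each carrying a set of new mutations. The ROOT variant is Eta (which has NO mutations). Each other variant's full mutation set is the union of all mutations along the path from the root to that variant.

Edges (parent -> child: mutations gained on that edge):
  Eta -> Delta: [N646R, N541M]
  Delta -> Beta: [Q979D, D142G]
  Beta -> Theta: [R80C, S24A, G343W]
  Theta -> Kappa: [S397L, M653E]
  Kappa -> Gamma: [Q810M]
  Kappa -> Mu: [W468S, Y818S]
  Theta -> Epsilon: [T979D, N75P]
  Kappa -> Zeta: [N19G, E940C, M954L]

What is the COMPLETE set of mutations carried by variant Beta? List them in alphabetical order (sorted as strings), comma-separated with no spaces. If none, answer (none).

Answer: D142G,N541M,N646R,Q979D

Derivation:
At Eta: gained [] -> total []
At Delta: gained ['N646R', 'N541M'] -> total ['N541M', 'N646R']
At Beta: gained ['Q979D', 'D142G'] -> total ['D142G', 'N541M', 'N646R', 'Q979D']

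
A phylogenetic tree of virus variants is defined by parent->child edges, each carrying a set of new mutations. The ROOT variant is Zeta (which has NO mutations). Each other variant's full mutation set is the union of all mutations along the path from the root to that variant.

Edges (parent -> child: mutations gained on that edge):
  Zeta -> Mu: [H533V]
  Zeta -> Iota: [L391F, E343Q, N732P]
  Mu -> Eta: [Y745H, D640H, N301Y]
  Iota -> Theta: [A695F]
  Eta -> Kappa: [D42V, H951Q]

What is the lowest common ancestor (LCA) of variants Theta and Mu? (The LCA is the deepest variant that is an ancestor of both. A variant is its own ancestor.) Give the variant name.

Answer: Zeta

Derivation:
Path from root to Theta: Zeta -> Iota -> Theta
  ancestors of Theta: {Zeta, Iota, Theta}
Path from root to Mu: Zeta -> Mu
  ancestors of Mu: {Zeta, Mu}
Common ancestors: {Zeta}
Walk up from Mu: Mu (not in ancestors of Theta), Zeta (in ancestors of Theta)
Deepest common ancestor (LCA) = Zeta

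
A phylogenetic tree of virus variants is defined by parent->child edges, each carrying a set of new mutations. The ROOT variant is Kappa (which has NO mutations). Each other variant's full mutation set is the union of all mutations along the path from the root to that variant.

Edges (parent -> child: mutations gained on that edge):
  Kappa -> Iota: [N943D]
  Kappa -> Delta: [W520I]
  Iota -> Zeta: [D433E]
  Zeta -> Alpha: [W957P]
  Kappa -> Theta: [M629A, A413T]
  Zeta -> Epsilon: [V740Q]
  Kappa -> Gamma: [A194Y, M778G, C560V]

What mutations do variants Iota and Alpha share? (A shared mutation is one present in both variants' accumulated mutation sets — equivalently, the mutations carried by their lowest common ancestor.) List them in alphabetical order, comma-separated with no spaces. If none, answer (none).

Answer: N943D

Derivation:
Accumulating mutations along path to Iota:
  At Kappa: gained [] -> total []
  At Iota: gained ['N943D'] -> total ['N943D']
Mutations(Iota) = ['N943D']
Accumulating mutations along path to Alpha:
  At Kappa: gained [] -> total []
  At Iota: gained ['N943D'] -> total ['N943D']
  At Zeta: gained ['D433E'] -> total ['D433E', 'N943D']
  At Alpha: gained ['W957P'] -> total ['D433E', 'N943D', 'W957P']
Mutations(Alpha) = ['D433E', 'N943D', 'W957P']
Intersection: ['N943D'] ∩ ['D433E', 'N943D', 'W957P'] = ['N943D']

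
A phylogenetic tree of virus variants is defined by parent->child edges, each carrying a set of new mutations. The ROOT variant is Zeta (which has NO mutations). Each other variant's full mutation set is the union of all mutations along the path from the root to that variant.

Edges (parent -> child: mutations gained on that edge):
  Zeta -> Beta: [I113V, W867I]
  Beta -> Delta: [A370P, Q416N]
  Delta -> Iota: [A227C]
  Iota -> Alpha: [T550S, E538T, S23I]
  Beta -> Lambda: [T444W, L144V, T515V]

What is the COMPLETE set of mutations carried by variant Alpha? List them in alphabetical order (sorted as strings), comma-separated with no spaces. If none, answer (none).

At Zeta: gained [] -> total []
At Beta: gained ['I113V', 'W867I'] -> total ['I113V', 'W867I']
At Delta: gained ['A370P', 'Q416N'] -> total ['A370P', 'I113V', 'Q416N', 'W867I']
At Iota: gained ['A227C'] -> total ['A227C', 'A370P', 'I113V', 'Q416N', 'W867I']
At Alpha: gained ['T550S', 'E538T', 'S23I'] -> total ['A227C', 'A370P', 'E538T', 'I113V', 'Q416N', 'S23I', 'T550S', 'W867I']

Answer: A227C,A370P,E538T,I113V,Q416N,S23I,T550S,W867I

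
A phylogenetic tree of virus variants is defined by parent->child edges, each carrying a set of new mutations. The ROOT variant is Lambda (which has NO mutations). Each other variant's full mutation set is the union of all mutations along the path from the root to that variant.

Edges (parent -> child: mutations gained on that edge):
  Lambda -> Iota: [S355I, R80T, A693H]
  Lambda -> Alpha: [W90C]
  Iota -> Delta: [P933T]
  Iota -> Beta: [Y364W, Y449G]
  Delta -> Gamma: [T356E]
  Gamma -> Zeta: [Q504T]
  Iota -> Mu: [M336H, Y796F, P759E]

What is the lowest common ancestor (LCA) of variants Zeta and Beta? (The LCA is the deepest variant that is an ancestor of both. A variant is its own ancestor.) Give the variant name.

Path from root to Zeta: Lambda -> Iota -> Delta -> Gamma -> Zeta
  ancestors of Zeta: {Lambda, Iota, Delta, Gamma, Zeta}
Path from root to Beta: Lambda -> Iota -> Beta
  ancestors of Beta: {Lambda, Iota, Beta}
Common ancestors: {Lambda, Iota}
Walk up from Beta: Beta (not in ancestors of Zeta), Iota (in ancestors of Zeta), Lambda (in ancestors of Zeta)
Deepest common ancestor (LCA) = Iota

Answer: Iota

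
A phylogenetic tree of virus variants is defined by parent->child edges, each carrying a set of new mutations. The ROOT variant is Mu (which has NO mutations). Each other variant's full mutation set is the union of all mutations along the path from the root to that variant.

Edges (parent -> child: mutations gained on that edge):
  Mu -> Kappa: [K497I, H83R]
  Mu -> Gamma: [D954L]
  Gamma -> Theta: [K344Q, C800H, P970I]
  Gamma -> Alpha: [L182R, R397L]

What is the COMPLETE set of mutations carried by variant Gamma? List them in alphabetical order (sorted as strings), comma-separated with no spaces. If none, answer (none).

At Mu: gained [] -> total []
At Gamma: gained ['D954L'] -> total ['D954L']

Answer: D954L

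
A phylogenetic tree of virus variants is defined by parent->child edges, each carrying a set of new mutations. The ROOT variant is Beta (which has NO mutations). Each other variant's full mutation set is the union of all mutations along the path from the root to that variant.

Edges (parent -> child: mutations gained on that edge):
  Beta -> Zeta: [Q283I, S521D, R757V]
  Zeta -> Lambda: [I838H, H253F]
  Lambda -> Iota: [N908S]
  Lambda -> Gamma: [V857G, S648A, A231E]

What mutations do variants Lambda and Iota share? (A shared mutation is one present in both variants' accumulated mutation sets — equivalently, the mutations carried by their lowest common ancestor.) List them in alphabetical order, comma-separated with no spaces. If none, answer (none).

Answer: H253F,I838H,Q283I,R757V,S521D

Derivation:
Accumulating mutations along path to Lambda:
  At Beta: gained [] -> total []
  At Zeta: gained ['Q283I', 'S521D', 'R757V'] -> total ['Q283I', 'R757V', 'S521D']
  At Lambda: gained ['I838H', 'H253F'] -> total ['H253F', 'I838H', 'Q283I', 'R757V', 'S521D']
Mutations(Lambda) = ['H253F', 'I838H', 'Q283I', 'R757V', 'S521D']
Accumulating mutations along path to Iota:
  At Beta: gained [] -> total []
  At Zeta: gained ['Q283I', 'S521D', 'R757V'] -> total ['Q283I', 'R757V', 'S521D']
  At Lambda: gained ['I838H', 'H253F'] -> total ['H253F', 'I838H', 'Q283I', 'R757V', 'S521D']
  At Iota: gained ['N908S'] -> total ['H253F', 'I838H', 'N908S', 'Q283I', 'R757V', 'S521D']
Mutations(Iota) = ['H253F', 'I838H', 'N908S', 'Q283I', 'R757V', 'S521D']
Intersection: ['H253F', 'I838H', 'Q283I', 'R757V', 'S521D'] ∩ ['H253F', 'I838H', 'N908S', 'Q283I', 'R757V', 'S521D'] = ['H253F', 'I838H', 'Q283I', 'R757V', 'S521D']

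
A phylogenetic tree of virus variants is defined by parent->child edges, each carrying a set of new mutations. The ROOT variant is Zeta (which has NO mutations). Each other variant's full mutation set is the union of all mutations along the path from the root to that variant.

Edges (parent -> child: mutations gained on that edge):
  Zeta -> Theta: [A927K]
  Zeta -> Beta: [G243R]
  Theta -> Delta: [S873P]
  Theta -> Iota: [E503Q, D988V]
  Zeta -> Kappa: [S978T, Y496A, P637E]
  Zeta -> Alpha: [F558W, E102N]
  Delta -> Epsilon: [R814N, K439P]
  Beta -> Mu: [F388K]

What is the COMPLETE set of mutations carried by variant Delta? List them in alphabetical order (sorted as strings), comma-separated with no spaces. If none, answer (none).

At Zeta: gained [] -> total []
At Theta: gained ['A927K'] -> total ['A927K']
At Delta: gained ['S873P'] -> total ['A927K', 'S873P']

Answer: A927K,S873P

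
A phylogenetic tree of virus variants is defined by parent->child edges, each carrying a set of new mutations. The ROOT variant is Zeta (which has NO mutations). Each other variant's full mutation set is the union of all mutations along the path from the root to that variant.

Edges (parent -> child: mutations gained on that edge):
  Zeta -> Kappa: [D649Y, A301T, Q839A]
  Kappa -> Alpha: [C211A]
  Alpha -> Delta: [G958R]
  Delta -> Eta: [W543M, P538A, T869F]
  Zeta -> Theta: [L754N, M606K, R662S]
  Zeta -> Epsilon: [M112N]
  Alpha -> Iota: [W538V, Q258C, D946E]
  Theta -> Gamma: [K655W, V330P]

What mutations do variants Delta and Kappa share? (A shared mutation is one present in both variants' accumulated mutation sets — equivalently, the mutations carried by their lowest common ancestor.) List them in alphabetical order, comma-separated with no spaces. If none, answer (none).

Answer: A301T,D649Y,Q839A

Derivation:
Accumulating mutations along path to Delta:
  At Zeta: gained [] -> total []
  At Kappa: gained ['D649Y', 'A301T', 'Q839A'] -> total ['A301T', 'D649Y', 'Q839A']
  At Alpha: gained ['C211A'] -> total ['A301T', 'C211A', 'D649Y', 'Q839A']
  At Delta: gained ['G958R'] -> total ['A301T', 'C211A', 'D649Y', 'G958R', 'Q839A']
Mutations(Delta) = ['A301T', 'C211A', 'D649Y', 'G958R', 'Q839A']
Accumulating mutations along path to Kappa:
  At Zeta: gained [] -> total []
  At Kappa: gained ['D649Y', 'A301T', 'Q839A'] -> total ['A301T', 'D649Y', 'Q839A']
Mutations(Kappa) = ['A301T', 'D649Y', 'Q839A']
Intersection: ['A301T', 'C211A', 'D649Y', 'G958R', 'Q839A'] ∩ ['A301T', 'D649Y', 'Q839A'] = ['A301T', 'D649Y', 'Q839A']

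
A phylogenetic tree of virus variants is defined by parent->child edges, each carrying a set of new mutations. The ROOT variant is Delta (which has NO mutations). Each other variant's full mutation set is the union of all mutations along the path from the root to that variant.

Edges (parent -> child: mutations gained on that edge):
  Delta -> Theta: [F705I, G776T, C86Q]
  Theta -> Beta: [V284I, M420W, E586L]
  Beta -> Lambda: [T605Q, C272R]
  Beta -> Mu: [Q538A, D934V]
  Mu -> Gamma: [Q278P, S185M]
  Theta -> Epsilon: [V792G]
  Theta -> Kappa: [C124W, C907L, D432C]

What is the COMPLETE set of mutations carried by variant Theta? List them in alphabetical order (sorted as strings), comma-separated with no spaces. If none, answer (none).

Answer: C86Q,F705I,G776T

Derivation:
At Delta: gained [] -> total []
At Theta: gained ['F705I', 'G776T', 'C86Q'] -> total ['C86Q', 'F705I', 'G776T']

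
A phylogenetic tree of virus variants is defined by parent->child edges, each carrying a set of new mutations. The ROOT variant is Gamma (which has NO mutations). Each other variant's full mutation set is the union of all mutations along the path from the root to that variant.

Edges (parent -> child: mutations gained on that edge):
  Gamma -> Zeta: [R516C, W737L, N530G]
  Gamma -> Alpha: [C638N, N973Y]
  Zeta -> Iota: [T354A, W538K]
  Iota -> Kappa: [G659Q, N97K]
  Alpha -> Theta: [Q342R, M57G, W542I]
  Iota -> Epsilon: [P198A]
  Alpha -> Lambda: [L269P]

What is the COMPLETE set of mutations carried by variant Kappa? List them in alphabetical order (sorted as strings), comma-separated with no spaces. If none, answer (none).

At Gamma: gained [] -> total []
At Zeta: gained ['R516C', 'W737L', 'N530G'] -> total ['N530G', 'R516C', 'W737L']
At Iota: gained ['T354A', 'W538K'] -> total ['N530G', 'R516C', 'T354A', 'W538K', 'W737L']
At Kappa: gained ['G659Q', 'N97K'] -> total ['G659Q', 'N530G', 'N97K', 'R516C', 'T354A', 'W538K', 'W737L']

Answer: G659Q,N530G,N97K,R516C,T354A,W538K,W737L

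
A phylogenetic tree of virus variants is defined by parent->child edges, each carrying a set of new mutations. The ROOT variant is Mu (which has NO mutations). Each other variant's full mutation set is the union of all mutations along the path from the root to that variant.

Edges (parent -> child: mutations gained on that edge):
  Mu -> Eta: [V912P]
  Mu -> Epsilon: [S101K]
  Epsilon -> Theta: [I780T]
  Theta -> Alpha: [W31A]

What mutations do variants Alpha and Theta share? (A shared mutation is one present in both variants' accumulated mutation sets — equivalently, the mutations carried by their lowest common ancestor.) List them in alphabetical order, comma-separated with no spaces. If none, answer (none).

Answer: I780T,S101K

Derivation:
Accumulating mutations along path to Alpha:
  At Mu: gained [] -> total []
  At Epsilon: gained ['S101K'] -> total ['S101K']
  At Theta: gained ['I780T'] -> total ['I780T', 'S101K']
  At Alpha: gained ['W31A'] -> total ['I780T', 'S101K', 'W31A']
Mutations(Alpha) = ['I780T', 'S101K', 'W31A']
Accumulating mutations along path to Theta:
  At Mu: gained [] -> total []
  At Epsilon: gained ['S101K'] -> total ['S101K']
  At Theta: gained ['I780T'] -> total ['I780T', 'S101K']
Mutations(Theta) = ['I780T', 'S101K']
Intersection: ['I780T', 'S101K', 'W31A'] ∩ ['I780T', 'S101K'] = ['I780T', 'S101K']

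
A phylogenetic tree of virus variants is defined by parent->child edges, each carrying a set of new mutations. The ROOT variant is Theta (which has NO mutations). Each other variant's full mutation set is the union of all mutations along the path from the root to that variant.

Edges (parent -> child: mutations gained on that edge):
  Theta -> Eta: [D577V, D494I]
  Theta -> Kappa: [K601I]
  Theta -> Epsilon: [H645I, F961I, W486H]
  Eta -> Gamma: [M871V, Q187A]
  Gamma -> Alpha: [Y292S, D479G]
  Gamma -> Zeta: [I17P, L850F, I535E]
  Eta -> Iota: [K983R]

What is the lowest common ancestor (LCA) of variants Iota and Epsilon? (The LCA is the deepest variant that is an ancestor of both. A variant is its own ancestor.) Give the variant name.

Path from root to Iota: Theta -> Eta -> Iota
  ancestors of Iota: {Theta, Eta, Iota}
Path from root to Epsilon: Theta -> Epsilon
  ancestors of Epsilon: {Theta, Epsilon}
Common ancestors: {Theta}
Walk up from Epsilon: Epsilon (not in ancestors of Iota), Theta (in ancestors of Iota)
Deepest common ancestor (LCA) = Theta

Answer: Theta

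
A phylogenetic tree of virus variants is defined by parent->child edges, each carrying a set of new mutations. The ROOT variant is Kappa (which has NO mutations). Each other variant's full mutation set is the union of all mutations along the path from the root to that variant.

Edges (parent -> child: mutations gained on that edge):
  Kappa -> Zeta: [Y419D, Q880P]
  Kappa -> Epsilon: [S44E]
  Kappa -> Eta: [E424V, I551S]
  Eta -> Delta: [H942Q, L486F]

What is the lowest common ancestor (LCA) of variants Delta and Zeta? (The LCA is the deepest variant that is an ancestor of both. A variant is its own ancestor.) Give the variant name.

Answer: Kappa

Derivation:
Path from root to Delta: Kappa -> Eta -> Delta
  ancestors of Delta: {Kappa, Eta, Delta}
Path from root to Zeta: Kappa -> Zeta
  ancestors of Zeta: {Kappa, Zeta}
Common ancestors: {Kappa}
Walk up from Zeta: Zeta (not in ancestors of Delta), Kappa (in ancestors of Delta)
Deepest common ancestor (LCA) = Kappa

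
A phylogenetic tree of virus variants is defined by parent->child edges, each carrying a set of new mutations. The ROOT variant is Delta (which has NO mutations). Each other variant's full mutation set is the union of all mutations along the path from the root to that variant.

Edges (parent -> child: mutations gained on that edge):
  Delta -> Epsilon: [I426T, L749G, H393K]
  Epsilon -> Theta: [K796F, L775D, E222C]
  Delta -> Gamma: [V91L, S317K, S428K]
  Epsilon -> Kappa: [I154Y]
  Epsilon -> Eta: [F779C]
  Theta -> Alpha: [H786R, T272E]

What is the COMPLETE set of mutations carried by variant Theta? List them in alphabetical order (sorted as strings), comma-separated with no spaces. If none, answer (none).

At Delta: gained [] -> total []
At Epsilon: gained ['I426T', 'L749G', 'H393K'] -> total ['H393K', 'I426T', 'L749G']
At Theta: gained ['K796F', 'L775D', 'E222C'] -> total ['E222C', 'H393K', 'I426T', 'K796F', 'L749G', 'L775D']

Answer: E222C,H393K,I426T,K796F,L749G,L775D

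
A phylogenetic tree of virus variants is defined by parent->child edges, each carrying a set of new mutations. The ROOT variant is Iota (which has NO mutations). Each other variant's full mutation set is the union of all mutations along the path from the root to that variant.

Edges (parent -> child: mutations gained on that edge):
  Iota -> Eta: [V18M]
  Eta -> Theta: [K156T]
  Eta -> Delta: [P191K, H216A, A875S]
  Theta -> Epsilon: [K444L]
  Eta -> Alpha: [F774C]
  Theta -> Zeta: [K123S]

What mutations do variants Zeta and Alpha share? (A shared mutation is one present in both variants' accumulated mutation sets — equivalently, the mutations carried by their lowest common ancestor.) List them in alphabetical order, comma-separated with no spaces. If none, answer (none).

Answer: V18M

Derivation:
Accumulating mutations along path to Zeta:
  At Iota: gained [] -> total []
  At Eta: gained ['V18M'] -> total ['V18M']
  At Theta: gained ['K156T'] -> total ['K156T', 'V18M']
  At Zeta: gained ['K123S'] -> total ['K123S', 'K156T', 'V18M']
Mutations(Zeta) = ['K123S', 'K156T', 'V18M']
Accumulating mutations along path to Alpha:
  At Iota: gained [] -> total []
  At Eta: gained ['V18M'] -> total ['V18M']
  At Alpha: gained ['F774C'] -> total ['F774C', 'V18M']
Mutations(Alpha) = ['F774C', 'V18M']
Intersection: ['K123S', 'K156T', 'V18M'] ∩ ['F774C', 'V18M'] = ['V18M']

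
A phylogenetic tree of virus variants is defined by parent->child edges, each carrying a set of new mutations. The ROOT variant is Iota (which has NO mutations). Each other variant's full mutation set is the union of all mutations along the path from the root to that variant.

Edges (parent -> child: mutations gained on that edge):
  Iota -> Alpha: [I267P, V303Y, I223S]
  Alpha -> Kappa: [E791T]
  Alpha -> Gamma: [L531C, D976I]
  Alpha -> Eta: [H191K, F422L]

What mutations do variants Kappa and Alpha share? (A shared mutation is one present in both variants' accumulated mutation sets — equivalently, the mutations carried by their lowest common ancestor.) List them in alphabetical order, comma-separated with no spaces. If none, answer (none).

Answer: I223S,I267P,V303Y

Derivation:
Accumulating mutations along path to Kappa:
  At Iota: gained [] -> total []
  At Alpha: gained ['I267P', 'V303Y', 'I223S'] -> total ['I223S', 'I267P', 'V303Y']
  At Kappa: gained ['E791T'] -> total ['E791T', 'I223S', 'I267P', 'V303Y']
Mutations(Kappa) = ['E791T', 'I223S', 'I267P', 'V303Y']
Accumulating mutations along path to Alpha:
  At Iota: gained [] -> total []
  At Alpha: gained ['I267P', 'V303Y', 'I223S'] -> total ['I223S', 'I267P', 'V303Y']
Mutations(Alpha) = ['I223S', 'I267P', 'V303Y']
Intersection: ['E791T', 'I223S', 'I267P', 'V303Y'] ∩ ['I223S', 'I267P', 'V303Y'] = ['I223S', 'I267P', 'V303Y']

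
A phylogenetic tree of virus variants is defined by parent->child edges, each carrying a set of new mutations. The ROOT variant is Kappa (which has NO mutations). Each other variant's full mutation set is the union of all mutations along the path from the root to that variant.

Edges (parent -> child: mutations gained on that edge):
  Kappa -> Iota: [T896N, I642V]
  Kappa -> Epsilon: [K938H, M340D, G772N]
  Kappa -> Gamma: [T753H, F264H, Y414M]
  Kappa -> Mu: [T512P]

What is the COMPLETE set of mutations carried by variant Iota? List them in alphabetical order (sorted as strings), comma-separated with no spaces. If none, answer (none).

At Kappa: gained [] -> total []
At Iota: gained ['T896N', 'I642V'] -> total ['I642V', 'T896N']

Answer: I642V,T896N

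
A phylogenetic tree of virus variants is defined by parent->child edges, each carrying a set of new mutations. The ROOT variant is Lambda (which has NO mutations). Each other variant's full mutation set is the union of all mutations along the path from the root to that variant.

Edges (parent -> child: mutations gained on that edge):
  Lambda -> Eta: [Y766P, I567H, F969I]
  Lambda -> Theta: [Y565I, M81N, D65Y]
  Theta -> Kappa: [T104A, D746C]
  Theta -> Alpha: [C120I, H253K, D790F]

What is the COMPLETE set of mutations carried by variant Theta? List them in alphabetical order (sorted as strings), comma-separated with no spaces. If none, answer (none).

At Lambda: gained [] -> total []
At Theta: gained ['Y565I', 'M81N', 'D65Y'] -> total ['D65Y', 'M81N', 'Y565I']

Answer: D65Y,M81N,Y565I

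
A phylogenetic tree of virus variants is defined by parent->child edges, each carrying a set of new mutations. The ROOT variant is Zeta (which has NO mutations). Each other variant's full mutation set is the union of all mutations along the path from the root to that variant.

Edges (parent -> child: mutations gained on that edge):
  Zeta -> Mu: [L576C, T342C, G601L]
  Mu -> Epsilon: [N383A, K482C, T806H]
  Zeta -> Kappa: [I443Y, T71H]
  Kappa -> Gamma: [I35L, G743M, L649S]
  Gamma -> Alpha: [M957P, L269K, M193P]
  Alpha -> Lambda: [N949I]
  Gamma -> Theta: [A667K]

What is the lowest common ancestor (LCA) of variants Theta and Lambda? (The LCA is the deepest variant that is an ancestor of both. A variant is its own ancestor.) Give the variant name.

Answer: Gamma

Derivation:
Path from root to Theta: Zeta -> Kappa -> Gamma -> Theta
  ancestors of Theta: {Zeta, Kappa, Gamma, Theta}
Path from root to Lambda: Zeta -> Kappa -> Gamma -> Alpha -> Lambda
  ancestors of Lambda: {Zeta, Kappa, Gamma, Alpha, Lambda}
Common ancestors: {Zeta, Kappa, Gamma}
Walk up from Lambda: Lambda (not in ancestors of Theta), Alpha (not in ancestors of Theta), Gamma (in ancestors of Theta), Kappa (in ancestors of Theta), Zeta (in ancestors of Theta)
Deepest common ancestor (LCA) = Gamma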